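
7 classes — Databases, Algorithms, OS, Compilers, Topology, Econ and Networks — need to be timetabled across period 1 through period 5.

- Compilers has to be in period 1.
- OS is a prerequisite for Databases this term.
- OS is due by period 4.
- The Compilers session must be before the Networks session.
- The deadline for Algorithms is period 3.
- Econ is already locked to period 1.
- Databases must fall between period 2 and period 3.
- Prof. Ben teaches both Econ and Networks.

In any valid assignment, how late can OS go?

OS's own window allows nothing later than period 4; downstream work caps OS at period 2.
OS at period 2 is achievable: Compilers=period 1; OS=period 2; Databases=period 3; Networks=period 2; Econ=period 1; Algorithms=period 1; Topology=period 1.

period 2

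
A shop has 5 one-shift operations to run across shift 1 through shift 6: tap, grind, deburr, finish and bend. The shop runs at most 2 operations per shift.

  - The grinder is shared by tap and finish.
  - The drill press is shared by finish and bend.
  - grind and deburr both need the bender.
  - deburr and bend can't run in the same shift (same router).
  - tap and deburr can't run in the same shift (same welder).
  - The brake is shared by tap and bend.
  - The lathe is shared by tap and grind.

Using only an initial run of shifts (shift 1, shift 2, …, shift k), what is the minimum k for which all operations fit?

3 shifts

With at most 2 per shift and 5 operations, at least 3 shifts are needed.
3 works (last occupied shift: shift 3): for example finish in shift 3; tap in shift 1; bend in shift 2; deburr in shift 3; grind in shift 2.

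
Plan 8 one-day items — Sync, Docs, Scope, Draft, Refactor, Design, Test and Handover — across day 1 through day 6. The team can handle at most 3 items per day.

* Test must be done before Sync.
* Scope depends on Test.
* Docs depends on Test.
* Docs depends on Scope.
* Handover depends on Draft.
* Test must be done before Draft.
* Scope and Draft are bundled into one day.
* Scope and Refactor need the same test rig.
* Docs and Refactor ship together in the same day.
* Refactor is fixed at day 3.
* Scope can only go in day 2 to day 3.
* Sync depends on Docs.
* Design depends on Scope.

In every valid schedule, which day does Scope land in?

day 2

Scope's window is day 2–day 3.
Refactor is fixed at day 3, and Scope can't share a day with Refactor.
So Scope must be day 2.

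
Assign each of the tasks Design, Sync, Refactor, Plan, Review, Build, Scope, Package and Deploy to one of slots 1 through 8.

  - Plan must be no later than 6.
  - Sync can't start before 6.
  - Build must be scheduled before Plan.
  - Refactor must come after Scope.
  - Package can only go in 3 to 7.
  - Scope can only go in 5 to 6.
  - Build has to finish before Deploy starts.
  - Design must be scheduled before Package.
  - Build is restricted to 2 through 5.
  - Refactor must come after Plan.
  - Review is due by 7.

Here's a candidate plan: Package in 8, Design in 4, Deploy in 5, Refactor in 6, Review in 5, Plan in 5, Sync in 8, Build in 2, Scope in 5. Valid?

Invalid. Package can only go in 3 to 7.

Scope can only go in 5 to 6 — holds.
Sync can't start before 6 — holds.
Build must be scheduled before Plan — holds.
Refactor must come after Scope — holds.
Package can only go in 3 to 7 — violated.
Plan must be no later than 6 — holds.
Refactor must come after Plan — holds.
Build has to finish before Deploy starts — holds.
Build is restricted to 2 through 5 — holds.
Review is due by 7 — holds.
Design must be scheduled before Package — holds.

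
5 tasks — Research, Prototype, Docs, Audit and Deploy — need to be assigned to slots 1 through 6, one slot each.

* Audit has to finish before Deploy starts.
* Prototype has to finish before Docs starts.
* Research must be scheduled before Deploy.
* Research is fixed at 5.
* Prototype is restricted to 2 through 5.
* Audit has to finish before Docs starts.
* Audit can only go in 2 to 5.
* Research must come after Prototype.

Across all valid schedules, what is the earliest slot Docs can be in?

Precedence pushes Docs to at least 3.
Docs at 3 is achievable: Docs in 3, Prototype in 2, Audit in 2, Research in 5, Deploy in 6.

3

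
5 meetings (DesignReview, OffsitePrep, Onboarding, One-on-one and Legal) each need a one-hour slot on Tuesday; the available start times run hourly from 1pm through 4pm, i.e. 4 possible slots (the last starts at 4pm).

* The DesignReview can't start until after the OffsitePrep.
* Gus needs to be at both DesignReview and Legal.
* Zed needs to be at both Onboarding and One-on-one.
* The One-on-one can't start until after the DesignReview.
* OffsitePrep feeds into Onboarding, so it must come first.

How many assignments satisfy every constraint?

Splitting on DesignReview: it can be 2pm (12), 3pm (9). Listing each branch's schedules as (OffsitePrep, Onboarding, One-on-one, Legal):
DesignReview=2pm: (1pm,2pm,3pm,1pm) (1pm,2pm,3pm,3pm) (1pm,2pm,3pm,4pm) (1pm,2pm,4pm,1pm) (1pm,2pm,4pm,3pm) (1pm,2pm,4pm,4pm) (1pm,3pm,4pm,1pm) (1pm,3pm,4pm,3pm) (1pm,3pm,4pm,4pm) (1pm,4pm,3pm,1pm) (1pm,4pm,3pm,3pm) (1pm,4pm,3pm,4pm) — 12.
DesignReview=3pm: (1pm,2pm,4pm,1pm) (1pm,2pm,4pm,2pm) (1pm,2pm,4pm,4pm) (1pm,3pm,4pm,1pm) (1pm,3pm,4pm,2pm) (1pm,3pm,4pm,4pm) (2pm,3pm,4pm,1pm) (2pm,3pm,4pm,2pm) (2pm,3pm,4pm,4pm) — 9.
Summing: 12 + 9 = 21.

21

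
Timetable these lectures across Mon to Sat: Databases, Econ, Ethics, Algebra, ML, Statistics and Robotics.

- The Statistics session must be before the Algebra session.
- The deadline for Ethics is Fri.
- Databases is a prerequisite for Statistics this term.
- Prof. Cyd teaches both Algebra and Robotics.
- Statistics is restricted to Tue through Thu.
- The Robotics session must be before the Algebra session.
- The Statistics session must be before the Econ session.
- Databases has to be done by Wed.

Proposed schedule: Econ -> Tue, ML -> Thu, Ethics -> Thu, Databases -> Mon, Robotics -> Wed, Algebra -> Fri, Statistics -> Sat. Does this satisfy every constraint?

The Statistics session must be before the Algebra session — violated.
Prof. Cyd teaches both Algebra and Robotics — holds.
Statistics is restricted to Tue through Thu — violated.
The Robotics session must be before the Algebra session — holds.
Databases has to be done by Wed — holds.
Databases is a prerequisite for Statistics this term — holds.
The deadline for Ethics is Fri — holds.
The Statistics session must be before the Econ session — violated.

No — it violates: The Statistics session must be before the Econ session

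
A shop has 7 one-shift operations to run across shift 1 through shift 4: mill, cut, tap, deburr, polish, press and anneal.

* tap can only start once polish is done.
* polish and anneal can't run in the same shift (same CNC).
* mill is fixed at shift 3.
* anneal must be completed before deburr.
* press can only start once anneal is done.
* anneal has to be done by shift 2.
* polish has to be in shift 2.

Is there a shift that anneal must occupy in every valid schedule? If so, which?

anneal's window is shift 1–shift 2.
polish is fixed at shift 2, and anneal can't share a shift with polish.
So anneal must be shift 1.

shift 1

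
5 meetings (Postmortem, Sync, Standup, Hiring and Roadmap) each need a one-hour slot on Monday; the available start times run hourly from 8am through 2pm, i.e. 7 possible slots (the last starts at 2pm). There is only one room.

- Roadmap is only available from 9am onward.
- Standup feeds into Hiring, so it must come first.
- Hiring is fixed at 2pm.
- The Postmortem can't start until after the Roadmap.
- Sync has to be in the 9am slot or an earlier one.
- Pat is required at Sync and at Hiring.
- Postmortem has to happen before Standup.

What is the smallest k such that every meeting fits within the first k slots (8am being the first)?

7 slots

The precedence chain requires at least 4 distinct slots.
With at most 1 per slot and 5 meetings, at least 5 slots are needed.
Hiring can't be placed before 2pm — that is slot 7 counting from 8am — so the schedule must run through at least 7 slots.
7 works (last occupied slot: 2pm): for example Postmortem -> 10am; Hiring -> 2pm; Standup -> 11am; Roadmap -> 9am; Sync -> 8am.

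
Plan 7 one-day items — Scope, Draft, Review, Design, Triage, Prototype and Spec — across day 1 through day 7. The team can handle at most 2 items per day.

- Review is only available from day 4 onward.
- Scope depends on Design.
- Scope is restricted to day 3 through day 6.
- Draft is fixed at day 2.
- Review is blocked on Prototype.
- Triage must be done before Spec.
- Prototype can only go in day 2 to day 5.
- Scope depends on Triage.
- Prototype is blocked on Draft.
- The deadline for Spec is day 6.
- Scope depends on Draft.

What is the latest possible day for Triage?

day 5

Downstream work caps Triage at day 5.
Triage at day 5 is achievable: Triage=day 5, Review=day 4, Spec=day 6, Prototype=day 3, Design=day 1, Draft=day 2, Scope=day 6.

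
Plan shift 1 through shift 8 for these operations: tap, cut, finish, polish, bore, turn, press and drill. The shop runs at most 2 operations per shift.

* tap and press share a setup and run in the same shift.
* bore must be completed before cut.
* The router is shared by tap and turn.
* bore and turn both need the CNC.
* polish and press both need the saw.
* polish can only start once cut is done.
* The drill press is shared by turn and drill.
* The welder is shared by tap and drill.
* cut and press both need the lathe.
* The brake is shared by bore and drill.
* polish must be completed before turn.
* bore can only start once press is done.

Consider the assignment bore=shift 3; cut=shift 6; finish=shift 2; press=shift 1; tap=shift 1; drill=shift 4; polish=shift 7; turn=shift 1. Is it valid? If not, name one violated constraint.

The drill press is shared by turn and drill — holds.
polish and press both need the saw — holds.
cut and press both need the lathe — holds.
bore can only start once press is done — holds.
The router is shared by tap and turn — violated.
The welder is shared by tap and drill — holds.
The shop runs at most 2 operations per shift — violated.
bore and turn both need the CNC — holds.
The brake is shared by bore and drill — holds.
polish can only start once cut is done — holds.
polish must be completed before turn — violated.
bore must be completed before cut — holds.
tap and press share a setup and run in the same shift — holds.

No. The router is shared by tap and turn is not satisfied.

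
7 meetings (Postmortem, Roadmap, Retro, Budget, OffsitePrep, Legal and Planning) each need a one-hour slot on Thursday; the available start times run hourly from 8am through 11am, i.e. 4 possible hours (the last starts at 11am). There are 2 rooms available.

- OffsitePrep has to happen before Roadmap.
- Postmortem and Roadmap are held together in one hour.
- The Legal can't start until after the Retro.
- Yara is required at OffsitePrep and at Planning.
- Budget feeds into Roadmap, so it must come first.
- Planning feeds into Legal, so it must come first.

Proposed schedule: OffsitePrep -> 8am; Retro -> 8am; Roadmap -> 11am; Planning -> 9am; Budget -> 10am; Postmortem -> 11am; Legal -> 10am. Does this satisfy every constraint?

The Legal can't start until after the Retro — holds.
Postmortem and Roadmap are held together in one hour — holds.
Planning feeds into Legal, so it must come first — holds.
OffsitePrep has to happen before Roadmap — holds.
There are 2 rooms available — holds.
Budget feeds into Roadmap, so it must come first — holds.
Yara is required at OffsitePrep and at Planning — holds.

Yes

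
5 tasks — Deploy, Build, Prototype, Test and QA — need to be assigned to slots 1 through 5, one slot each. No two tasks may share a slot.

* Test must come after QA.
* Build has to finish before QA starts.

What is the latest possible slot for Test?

Precedence pushes Test to at least 3.
Test at 5 is achievable: Build -> 1; Prototype -> 4; QA -> 2; Deploy -> 3; Test -> 5.

5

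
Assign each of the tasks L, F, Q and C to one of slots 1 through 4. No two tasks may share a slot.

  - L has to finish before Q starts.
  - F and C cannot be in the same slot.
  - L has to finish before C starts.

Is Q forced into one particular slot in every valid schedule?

No

Q can be 2 (e.g. L=1; F=4; Q=2; C=3) or 3 (e.g. F in 4, C in 2, L in 1, Q in 3).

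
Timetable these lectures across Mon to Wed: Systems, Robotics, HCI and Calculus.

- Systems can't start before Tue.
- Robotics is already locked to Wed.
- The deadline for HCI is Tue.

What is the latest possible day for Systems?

Wed

Systems is available from Tue.
Systems at Wed is achievable: HCI=Mon; Systems=Wed; Robotics=Wed; Calculus=Mon.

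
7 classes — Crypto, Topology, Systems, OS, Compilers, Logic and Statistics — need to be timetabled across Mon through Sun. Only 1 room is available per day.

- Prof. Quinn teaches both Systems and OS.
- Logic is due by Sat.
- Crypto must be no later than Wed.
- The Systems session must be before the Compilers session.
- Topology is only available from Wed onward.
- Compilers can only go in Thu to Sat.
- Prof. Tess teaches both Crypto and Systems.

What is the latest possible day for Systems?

Fri

Downstream work caps Systems at Fri.
Systems at Fri is achievable: Topology -> Wed; Systems -> Fri; Logic -> Tue; Compilers -> Sat; OS -> Thu; Statistics -> Sun; Crypto -> Mon.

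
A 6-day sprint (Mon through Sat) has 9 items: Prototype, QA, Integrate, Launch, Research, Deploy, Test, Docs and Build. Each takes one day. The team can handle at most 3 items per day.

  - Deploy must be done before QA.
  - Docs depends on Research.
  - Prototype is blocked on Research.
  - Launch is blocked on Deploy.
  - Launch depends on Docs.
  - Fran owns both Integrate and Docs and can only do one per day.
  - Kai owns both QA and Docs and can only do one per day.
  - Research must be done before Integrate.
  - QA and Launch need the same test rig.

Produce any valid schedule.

Docs=Tue, Deploy=Mon, Launch=Wed, Test=Mon, QA=Thu, Build=Tue, Prototype=Tue, Research=Mon, Integrate=Wed

Checking: Research(Mon) before Prototype(Tue); Research(Mon) before Docs(Tue); Deploy(Mon) before QA(Thu); Research(Mon) before Integrate(Wed); Deploy(Mon) before Launch(Wed); Docs(Tue) before Launch(Wed); QA(Thu) != Launch(Wed); QA(Thu) != Docs(Tue); Integrate(Wed) != Docs(Tue); max 3 per day (cap 3).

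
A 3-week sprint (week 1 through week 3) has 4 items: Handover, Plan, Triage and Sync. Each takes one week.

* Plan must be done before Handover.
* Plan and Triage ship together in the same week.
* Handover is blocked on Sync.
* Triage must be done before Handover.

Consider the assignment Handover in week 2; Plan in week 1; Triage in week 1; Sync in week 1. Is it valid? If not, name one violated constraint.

Plan and Triage ship together in the same week — holds.
Triage must be done before Handover — holds.
Plan must be done before Handover — holds.
Handover is blocked on Sync — holds.

Yes, all constraints hold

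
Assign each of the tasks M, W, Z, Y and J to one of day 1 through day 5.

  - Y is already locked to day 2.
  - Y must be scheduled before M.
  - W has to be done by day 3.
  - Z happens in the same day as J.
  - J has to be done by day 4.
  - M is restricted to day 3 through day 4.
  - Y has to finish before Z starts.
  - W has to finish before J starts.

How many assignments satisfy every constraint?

Splitting on M: it can be day 3 (5), day 4 (5). Listing each branch's schedules as (W, Z, Y, J) by day number:
M=day 3: (1,3,2,3) (1,4,2,4) (2,3,2,3) (2,4,2,4) (3,4,2,4) — 5.
M=day 4: (1,3,2,3) (1,4,2,4) (2,3,2,3) (2,4,2,4) (3,4,2,4) — 5.
Summing: 5 + 5 = 10.

10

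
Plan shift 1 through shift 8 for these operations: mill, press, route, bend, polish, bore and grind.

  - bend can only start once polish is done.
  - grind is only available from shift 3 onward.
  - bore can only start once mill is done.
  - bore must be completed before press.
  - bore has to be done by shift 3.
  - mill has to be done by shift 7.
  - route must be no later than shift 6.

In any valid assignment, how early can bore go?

Precedence pushes bore to at least shift 2; bore's own window allows nothing later than shift 3.
bore at shift 2 is achievable: bore -> shift 2, polish -> shift 1, bend -> shift 2, grind -> shift 3, mill -> shift 1, press -> shift 3, route -> shift 1.

shift 2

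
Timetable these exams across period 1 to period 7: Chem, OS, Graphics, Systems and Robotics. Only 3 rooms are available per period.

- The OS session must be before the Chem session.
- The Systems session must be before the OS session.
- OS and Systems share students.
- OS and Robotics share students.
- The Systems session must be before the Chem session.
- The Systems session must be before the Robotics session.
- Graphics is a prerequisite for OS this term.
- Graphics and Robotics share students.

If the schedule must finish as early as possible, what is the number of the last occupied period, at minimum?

period 3

The precedence chain requires at least 3 distinct periods.
With at most 3 per period and 5 exams, at least 2 periods are needed.
3 works (last occupied period: period 3): for example Robotics -> period 3, OS -> period 2, Graphics -> period 1, Systems -> period 1, Chem -> period 3.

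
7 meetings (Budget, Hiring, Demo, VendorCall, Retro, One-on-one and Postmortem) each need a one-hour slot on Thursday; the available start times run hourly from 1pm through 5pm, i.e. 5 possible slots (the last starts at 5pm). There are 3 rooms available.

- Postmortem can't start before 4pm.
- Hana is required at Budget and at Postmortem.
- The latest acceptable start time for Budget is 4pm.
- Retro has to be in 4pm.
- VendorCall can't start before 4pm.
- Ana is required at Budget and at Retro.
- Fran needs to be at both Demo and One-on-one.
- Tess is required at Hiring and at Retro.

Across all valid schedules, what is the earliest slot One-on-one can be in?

1pm

One-on-one at 1pm is achievable: VendorCall=4pm; Retro=4pm; Postmortem=4pm; One-on-one=1pm; Hiring=1pm; Demo=2pm; Budget=1pm.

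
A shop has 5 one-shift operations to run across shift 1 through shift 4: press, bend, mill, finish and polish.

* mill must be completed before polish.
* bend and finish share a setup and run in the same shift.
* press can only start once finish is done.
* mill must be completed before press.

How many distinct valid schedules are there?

31

Splitting on press: it can be shift 2 (3), shift 3 (10), shift 4 (18). Listing each branch's schedules as (bend, mill, finish, polish) by shift number:
press=shift 2: (1,1,1,2) (1,1,1,3) (1,1,1,4) — 3.
press=shift 3: (1,1,1,2) (1,1,1,3) (1,1,1,4) (1,2,1,3) (1,2,1,4) (2,1,2,2) (2,1,2,3) (2,1,2,4) (2,2,2,3) (2,2,2,4) — 10.
press=shift 4: (1,1,1,2) (1,1,1,3) (1,1,1,4) (1,2,1,3) (1,2,1,4) (1,3,1,4) (2,1,2,2) (2,1,2,3) (2,1,2,4) (2,2,2,3) (2,2,2,4) (2,3,2,4) (3,1,3,2) (3,1,3,3) (3,1,3,4) (3,2,3,3) (3,2,3,4) (3,3,3,4) — 18.
Summing: 3 + 10 + 18 = 31.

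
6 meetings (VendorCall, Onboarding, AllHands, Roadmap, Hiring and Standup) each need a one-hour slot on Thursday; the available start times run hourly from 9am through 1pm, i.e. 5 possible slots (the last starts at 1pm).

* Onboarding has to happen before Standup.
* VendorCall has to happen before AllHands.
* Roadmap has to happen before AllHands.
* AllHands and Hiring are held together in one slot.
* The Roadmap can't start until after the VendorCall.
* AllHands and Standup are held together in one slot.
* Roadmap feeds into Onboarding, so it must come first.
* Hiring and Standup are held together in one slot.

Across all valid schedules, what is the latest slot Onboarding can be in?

Precedence pushes Onboarding to at least 11am; downstream work caps Onboarding at 12pm.
Onboarding at 12pm is achievable: AllHands in 1pm, Hiring in 1pm, VendorCall in 9am, Standup in 1pm, Roadmap in 10am, Onboarding in 12pm.

12pm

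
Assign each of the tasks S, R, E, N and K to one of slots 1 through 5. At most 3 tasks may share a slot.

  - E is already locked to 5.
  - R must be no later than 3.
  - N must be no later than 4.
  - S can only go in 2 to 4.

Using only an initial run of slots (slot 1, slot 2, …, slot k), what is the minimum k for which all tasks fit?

5 slots

With at most 3 per slot and 5 tasks, at least 2 slots are needed.
E can't be placed before 5, so the schedule must run through at least slot 5.
5 works (last occupied slot: 5): for example S=2; N=1; E=5; R=1; K=1.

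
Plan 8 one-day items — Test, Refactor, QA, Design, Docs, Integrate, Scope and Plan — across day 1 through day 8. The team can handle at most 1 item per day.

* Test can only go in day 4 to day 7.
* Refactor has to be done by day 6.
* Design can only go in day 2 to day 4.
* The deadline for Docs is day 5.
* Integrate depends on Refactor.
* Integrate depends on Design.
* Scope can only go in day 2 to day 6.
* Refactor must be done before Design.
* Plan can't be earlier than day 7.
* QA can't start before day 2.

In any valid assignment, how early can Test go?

day 4

Test is available from day 4; Test's own window allows nothing later than day 7.
Test at day 4 is achievable: Plan in day 7, Test in day 4, Refactor in day 1, Design in day 2, QA in day 6, Integrate in day 8, Scope in day 5, Docs in day 3.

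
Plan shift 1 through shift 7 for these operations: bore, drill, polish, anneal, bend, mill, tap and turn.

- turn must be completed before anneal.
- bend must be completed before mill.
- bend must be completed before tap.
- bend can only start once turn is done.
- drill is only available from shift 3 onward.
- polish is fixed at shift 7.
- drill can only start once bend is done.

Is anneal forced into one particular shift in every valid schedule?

No

anneal can be shift 2 (e.g. bore in shift 1; tap in shift 3; mill in shift 3; anneal in shift 2; polish in shift 7; bend in shift 2; turn in shift 1; drill in shift 3) or shift 3 (e.g. bend=shift 2; drill=shift 3; tap=shift 3; bore=shift 1; mill=shift 3; polish=shift 7; anneal=shift 3; turn=shift 1).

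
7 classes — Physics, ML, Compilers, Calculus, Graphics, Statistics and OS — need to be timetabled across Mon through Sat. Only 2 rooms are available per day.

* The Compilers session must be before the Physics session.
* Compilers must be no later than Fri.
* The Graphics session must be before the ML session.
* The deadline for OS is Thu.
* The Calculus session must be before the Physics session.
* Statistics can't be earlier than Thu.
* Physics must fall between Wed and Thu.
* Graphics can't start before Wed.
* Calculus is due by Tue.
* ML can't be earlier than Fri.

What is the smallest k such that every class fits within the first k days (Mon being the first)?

The precedence chain requires at least 2 distinct days.
With at most 2 per day and 7 classes, at least 4 days are needed.
ML can't be placed before Fri — that is day 5 counting from Mon — so the schedule must run through at least 5 days.
5 works (last occupied day: Fri): for example ML -> Fri; Compilers -> Tue; Graphics -> Wed; OS -> Mon; Physics -> Wed; Calculus -> Mon; Statistics -> Thu.

5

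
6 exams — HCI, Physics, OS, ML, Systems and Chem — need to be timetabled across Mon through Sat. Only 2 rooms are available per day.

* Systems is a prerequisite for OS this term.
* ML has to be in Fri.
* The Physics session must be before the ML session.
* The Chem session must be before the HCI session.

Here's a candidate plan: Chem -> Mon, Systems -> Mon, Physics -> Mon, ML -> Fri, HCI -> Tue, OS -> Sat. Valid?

ML has to be in Fri — holds.
Systems is a prerequisite for OS this term — holds.
The Chem session must be before the HCI session — holds.
The Physics session must be before the ML session — holds.
Only 2 rooms are available per day — violated.

No — it violates: Only 2 rooms are available per day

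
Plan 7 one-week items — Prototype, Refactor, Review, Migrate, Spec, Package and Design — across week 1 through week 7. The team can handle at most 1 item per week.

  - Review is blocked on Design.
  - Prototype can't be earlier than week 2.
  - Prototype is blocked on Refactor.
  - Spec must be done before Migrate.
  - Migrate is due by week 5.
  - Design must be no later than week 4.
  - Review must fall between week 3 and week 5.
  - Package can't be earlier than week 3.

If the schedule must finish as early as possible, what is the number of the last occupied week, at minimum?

week 7

The precedence chain requires at least 2 distinct weeks.
With at most 1 per week and 7 work items, at least 7 weeks are needed.
Review can't be placed before week 3, so the schedule must run through at least week 3.
7 works (last occupied week: week 7): for example Review in week 3; Design in week 1; Package in week 5; Prototype in week 7; Refactor in week 6; Spec in week 2; Migrate in week 4.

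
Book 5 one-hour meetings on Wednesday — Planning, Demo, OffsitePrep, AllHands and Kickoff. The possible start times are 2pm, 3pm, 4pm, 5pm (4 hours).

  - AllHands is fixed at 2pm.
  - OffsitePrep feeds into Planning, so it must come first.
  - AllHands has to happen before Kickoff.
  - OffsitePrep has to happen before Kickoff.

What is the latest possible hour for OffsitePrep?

Downstream work caps OffsitePrep at 4pm.
OffsitePrep at 4pm is achievable: Planning=5pm; AllHands=2pm; Demo=2pm; OffsitePrep=4pm; Kickoff=5pm.

4pm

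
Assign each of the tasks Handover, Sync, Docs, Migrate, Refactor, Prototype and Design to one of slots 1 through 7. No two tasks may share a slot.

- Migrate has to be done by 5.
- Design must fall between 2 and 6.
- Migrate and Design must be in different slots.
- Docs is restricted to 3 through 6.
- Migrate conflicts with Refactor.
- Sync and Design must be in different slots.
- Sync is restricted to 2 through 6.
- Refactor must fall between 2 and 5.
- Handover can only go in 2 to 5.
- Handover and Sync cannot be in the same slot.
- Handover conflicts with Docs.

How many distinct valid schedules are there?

60

Splitting on Handover: it can be 2 (18), 3 (14), 4 (14), 5 (14). Listing each branch's schedules as (Sync, Docs, Migrate, Refactor, Prototype, Design):
Handover=2: (3,4,1,5,7,6) (3,5,1,4,7,6) (3,6,1,4,7,5) (3,6,1,5,7,4) (4,3,1,5,7,6) (4,5,1,3,7,6) (4,6,1,3,7,5) (4,6,1,5,7,3) (5,3,1,4,7,6) (5,4,1,3,7,6) (5,6,1,3,7,4) (5,6,1,4,7,3) (6,3,1,4,7,5) (6,3,1,5,7,4) (6,4,1,3,7,5) (6,4,1,5,7,3) (6,5,1,3,7,4) (6,5,1,4,7,3) — 18.
Handover=3: (2,4,1,5,7,6) (2,5,1,4,7,6) (2,6,1,4,7,5) (2,6,1,5,7,4) (4,5,1,2,7,6) (4,6,1,2,7,5) (4,6,1,5,7,2) (5,4,1,2,7,6) (5,6,1,2,7,4) (5,6,1,4,7,2) (6,4,1,2,7,5) (6,4,1,5,7,2) (6,5,1,2,7,4) (6,5,1,4,7,2) — 14.
Handover=4: (2,3,1,5,7,6) (2,5,1,3,7,6) (2,6,1,3,7,5) (2,6,1,5,7,3) (3,5,1,2,7,6) (3,6,1,2,7,5) (3,6,1,5,7,2) (5,3,1,2,7,6) (5,6,1,2,7,3) (5,6,1,3,7,2) (6,3,1,2,7,5) (6,3,1,5,7,2) (6,5,1,2,7,3) (6,5,1,3,7,2) — 14.
Handover=5: (2,3,1,4,7,6) (2,4,1,3,7,6) (2,6,1,3,7,4) (2,6,1,4,7,3) (3,4,1,2,7,6) (3,6,1,2,7,4) (3,6,1,4,7,2) (4,3,1,2,7,6) (4,6,1,2,7,3) (4,6,1,3,7,2) (6,3,1,2,7,4) (6,3,1,4,7,2) (6,4,1,2,7,3) (6,4,1,3,7,2) — 14.
Summing: 18 + 14 + 14 + 14 = 60.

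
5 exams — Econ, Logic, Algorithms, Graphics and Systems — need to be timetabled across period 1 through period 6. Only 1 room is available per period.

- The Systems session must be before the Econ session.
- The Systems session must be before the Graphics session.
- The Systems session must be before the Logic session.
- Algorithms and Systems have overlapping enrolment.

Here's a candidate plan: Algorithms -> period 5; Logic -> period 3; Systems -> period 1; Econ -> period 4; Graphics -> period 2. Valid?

The Systems session must be before the Econ session — holds.
Algorithms and Systems have overlapping enrolment — holds.
Only 1 room is available per period — holds.
The Systems session must be before the Graphics session — holds.
The Systems session must be before the Logic session — holds.

Yes, all constraints hold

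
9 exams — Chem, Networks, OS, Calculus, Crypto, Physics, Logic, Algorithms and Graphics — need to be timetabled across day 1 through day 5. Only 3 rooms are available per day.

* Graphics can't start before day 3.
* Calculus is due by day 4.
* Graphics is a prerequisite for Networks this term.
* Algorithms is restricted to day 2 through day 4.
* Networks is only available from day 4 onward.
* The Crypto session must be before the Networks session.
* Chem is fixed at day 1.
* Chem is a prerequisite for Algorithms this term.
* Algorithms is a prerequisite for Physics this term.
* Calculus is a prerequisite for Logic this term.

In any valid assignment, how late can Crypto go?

day 4

Downstream work caps Crypto at day 4.
Crypto at day 4 is achievable: Algorithms=day 2, Logic=day 2, Calculus=day 1, OS=day 1, Crypto=day 4, Graphics=day 3, Physics=day 3, Chem=day 1, Networks=day 5.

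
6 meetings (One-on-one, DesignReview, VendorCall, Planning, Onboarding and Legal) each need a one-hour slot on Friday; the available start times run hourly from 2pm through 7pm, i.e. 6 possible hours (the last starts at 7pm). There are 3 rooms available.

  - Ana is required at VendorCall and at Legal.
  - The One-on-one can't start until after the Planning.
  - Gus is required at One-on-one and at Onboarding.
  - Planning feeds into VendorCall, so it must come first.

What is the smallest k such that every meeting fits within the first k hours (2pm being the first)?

2

The precedence chain requires at least 2 distinct hours.
With at most 3 per hour and 6 meetings, at least 2 hours are needed.
2 works (last occupied hour: 3pm): for example Onboarding -> 2pm; VendorCall -> 3pm; Planning -> 2pm; Legal -> 2pm; DesignReview -> 3pm; One-on-one -> 3pm.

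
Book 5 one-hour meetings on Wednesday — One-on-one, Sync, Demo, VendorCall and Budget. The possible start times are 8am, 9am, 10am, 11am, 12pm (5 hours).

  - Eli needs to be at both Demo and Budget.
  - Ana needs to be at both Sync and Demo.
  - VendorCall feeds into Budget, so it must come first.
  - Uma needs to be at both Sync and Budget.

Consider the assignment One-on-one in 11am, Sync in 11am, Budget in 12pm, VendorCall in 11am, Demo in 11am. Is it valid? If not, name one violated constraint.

Invalid. Ana needs to be at both Sync and Demo.

Uma needs to be at both Sync and Budget — holds.
Eli needs to be at both Demo and Budget — holds.
Ana needs to be at both Sync and Demo — violated.
VendorCall feeds into Budget, so it must come first — holds.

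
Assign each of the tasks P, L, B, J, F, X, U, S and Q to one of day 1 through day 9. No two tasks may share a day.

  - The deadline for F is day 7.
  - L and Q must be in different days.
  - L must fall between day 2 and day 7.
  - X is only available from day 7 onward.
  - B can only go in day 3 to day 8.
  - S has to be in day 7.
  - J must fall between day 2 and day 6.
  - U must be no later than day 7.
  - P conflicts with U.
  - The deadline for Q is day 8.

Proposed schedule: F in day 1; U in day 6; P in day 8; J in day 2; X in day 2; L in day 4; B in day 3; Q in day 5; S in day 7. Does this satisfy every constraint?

L and Q must be in different days — holds.
The deadline for Q is day 8 — holds.
No two tasks may share a day — violated.
U must be no later than day 7 — holds.
X is only available from day 7 onward — violated.
J must fall between day 2 and day 6 — holds.
S has to be in day 7 — holds.
The deadline for F is day 7 — holds.
P conflicts with U — holds.
L must fall between day 2 and day 7 — holds.
B can only go in day 3 to day 8 — holds.

No — it violates: X is only available from day 7 onward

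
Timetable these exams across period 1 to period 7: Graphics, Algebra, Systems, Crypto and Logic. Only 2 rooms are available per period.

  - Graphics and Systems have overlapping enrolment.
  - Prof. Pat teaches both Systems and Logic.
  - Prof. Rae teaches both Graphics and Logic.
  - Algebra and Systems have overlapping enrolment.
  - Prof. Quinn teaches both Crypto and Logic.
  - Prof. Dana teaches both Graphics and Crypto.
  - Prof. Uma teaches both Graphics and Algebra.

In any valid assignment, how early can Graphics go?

period 1

Graphics at period 1 is achievable: Algebra in period 2; Systems in period 3; Crypto in period 2; Logic in period 4; Graphics in period 1.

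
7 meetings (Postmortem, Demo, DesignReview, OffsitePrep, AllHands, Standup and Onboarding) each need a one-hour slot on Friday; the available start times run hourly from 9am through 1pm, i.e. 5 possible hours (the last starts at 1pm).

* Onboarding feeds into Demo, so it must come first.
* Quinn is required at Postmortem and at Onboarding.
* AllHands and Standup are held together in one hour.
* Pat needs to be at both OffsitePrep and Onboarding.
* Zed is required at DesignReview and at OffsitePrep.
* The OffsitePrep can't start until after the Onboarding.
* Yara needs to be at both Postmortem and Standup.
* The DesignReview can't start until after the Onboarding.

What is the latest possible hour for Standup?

1pm

Standup at 1pm is achievable: Demo in 10am; Onboarding in 9am; AllHands in 1pm; OffsitePrep in 11am; DesignReview in 10am; Standup in 1pm; Postmortem in 10am.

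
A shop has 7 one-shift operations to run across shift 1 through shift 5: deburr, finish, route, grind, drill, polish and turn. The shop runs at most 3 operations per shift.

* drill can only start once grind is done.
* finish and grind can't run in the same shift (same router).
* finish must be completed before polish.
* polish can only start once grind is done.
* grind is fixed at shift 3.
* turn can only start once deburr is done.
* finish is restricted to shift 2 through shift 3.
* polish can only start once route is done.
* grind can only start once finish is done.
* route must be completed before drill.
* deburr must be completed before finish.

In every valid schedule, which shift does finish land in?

finish's window is shift 2–shift 3.
grind is fixed at shift 3, and finish can't share a shift with grind.
So finish must be shift 2.

shift 2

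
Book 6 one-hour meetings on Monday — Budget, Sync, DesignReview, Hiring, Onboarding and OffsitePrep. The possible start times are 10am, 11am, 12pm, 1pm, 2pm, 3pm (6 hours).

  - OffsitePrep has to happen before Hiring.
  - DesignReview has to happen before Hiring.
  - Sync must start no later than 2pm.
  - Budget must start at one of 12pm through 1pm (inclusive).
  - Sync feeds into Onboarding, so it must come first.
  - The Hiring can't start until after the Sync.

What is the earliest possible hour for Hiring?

11am

Precedence pushes Hiring to at least 11am.
Hiring at 11am is achievable: OffsitePrep -> 10am; Budget -> 12pm; Onboarding -> 11am; DesignReview -> 10am; Hiring -> 11am; Sync -> 10am.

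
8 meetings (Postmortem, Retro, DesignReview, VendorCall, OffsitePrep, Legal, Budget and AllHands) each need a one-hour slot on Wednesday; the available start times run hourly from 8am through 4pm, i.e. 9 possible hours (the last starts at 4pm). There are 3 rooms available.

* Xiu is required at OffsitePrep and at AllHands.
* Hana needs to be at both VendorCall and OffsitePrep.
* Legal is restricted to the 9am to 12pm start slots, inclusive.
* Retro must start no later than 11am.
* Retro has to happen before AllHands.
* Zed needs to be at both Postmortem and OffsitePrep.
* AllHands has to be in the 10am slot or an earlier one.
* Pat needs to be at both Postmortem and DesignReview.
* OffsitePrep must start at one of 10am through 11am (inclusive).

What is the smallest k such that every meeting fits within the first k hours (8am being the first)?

3 hours

The precedence chain requires at least 2 distinct hours.
With at most 3 per hour and 8 meetings, at least 3 hours are needed.
OffsitePrep can't be placed before 10am — that is hour 3 counting from 8am — so the schedule must run through at least 3 hours.
3 works (last occupied hour: 10am): for example Budget in 10am; OffsitePrep in 10am; VendorCall in 8am; Retro in 8am; DesignReview in 9am; AllHands in 9am; Legal in 9am; Postmortem in 8am.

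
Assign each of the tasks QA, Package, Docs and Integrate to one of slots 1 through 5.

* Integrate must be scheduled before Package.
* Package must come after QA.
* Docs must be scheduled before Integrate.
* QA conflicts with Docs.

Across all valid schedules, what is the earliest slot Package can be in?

3

Precedence pushes Package to at least 3.
Package at 3 is achievable: QA -> 2; Package -> 3; Integrate -> 2; Docs -> 1.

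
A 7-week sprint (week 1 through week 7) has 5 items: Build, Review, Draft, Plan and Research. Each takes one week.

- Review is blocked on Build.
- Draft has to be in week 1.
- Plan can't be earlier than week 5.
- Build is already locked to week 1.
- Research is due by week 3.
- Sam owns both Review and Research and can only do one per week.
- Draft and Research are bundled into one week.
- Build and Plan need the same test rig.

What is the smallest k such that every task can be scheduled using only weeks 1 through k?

5

The precedence chain requires at least 2 distinct weeks.
Plan can't be placed before week 5, so the schedule must run through at least week 5.
5 works (last occupied week: week 5): for example Build -> week 1; Draft -> week 1; Plan -> week 5; Review -> week 2; Research -> week 1.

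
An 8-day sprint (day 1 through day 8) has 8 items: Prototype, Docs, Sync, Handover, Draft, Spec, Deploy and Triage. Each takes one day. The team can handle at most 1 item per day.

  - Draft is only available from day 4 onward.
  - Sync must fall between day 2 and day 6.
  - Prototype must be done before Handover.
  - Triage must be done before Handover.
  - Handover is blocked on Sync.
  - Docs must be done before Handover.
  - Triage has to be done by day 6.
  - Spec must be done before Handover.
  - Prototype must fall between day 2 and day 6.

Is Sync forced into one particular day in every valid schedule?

Sync can be day 2 (e.g. Draft in day 4; Spec in day 6; Sync in day 2; Handover in day 7; Prototype in day 3; Docs in day 5; Triage in day 1; Deploy in day 8) or day 3 (e.g. Triage=day 1, Handover=day 7, Prototype=day 2, Docs=day 5, Spec=day 6, Sync=day 3, Deploy=day 8, Draft=day 4).

No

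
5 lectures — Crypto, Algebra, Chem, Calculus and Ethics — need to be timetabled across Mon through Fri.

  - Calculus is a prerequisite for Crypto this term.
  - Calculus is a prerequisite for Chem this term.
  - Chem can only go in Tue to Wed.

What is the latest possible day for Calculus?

Tue

Downstream work caps Calculus at Tue.
Calculus at Tue is achievable: Algebra -> Mon; Ethics -> Mon; Crypto -> Wed; Calculus -> Tue; Chem -> Wed.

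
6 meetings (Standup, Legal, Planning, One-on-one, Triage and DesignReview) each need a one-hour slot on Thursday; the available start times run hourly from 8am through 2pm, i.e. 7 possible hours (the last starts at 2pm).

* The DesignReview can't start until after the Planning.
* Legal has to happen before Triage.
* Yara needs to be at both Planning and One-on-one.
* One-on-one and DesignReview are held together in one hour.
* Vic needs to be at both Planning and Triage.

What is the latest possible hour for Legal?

Downstream work caps Legal at 1pm.
Legal at 1pm is achievable: Standup=8am; DesignReview=9am; One-on-one=9am; Triage=2pm; Legal=1pm; Planning=8am.

1pm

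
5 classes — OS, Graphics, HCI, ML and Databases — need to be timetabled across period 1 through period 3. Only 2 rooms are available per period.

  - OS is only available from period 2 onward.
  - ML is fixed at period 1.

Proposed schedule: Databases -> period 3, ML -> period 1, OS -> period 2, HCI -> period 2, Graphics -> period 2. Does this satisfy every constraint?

No — it violates: Only 2 rooms are available per period

Only 2 rooms are available per period — violated.
OS is only available from period 2 onward — holds.
ML is fixed at period 1 — holds.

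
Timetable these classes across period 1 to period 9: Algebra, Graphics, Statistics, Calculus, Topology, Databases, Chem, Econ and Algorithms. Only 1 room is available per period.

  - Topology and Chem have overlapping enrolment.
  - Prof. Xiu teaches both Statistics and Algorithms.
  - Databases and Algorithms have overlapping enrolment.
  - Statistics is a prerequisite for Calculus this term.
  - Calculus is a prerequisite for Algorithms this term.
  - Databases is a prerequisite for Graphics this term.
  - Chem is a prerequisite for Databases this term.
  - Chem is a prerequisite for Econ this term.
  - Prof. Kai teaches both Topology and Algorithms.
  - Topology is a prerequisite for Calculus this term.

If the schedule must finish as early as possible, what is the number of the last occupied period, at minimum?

The precedence chain requires at least 3 distinct periods.
With at most 1 per period and 9 classes, at least 9 periods are needed.
9 works (last occupied period: period 9): for example Databases in period 5; Algebra in period 9; Calculus in period 3; Algorithms in period 8; Statistics in period 1; Topology in period 2; Graphics in period 6; Chem in period 4; Econ in period 7.

9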